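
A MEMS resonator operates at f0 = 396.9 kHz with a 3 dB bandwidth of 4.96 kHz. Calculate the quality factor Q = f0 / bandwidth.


Step 1: Q = f0 / bandwidth
Step 2: Q = 396.9 / 4.96
Q = 80.0


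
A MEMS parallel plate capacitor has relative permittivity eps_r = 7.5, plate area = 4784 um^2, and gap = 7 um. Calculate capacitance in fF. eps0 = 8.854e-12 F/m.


Step 1: Convert area to m^2: A = 4784e-12 m^2
Step 2: Convert gap to m: d = 7e-6 m
Step 3: C = eps0 * eps_r * A / d
C = 8.854e-12 * 7.5 * 4784e-12 / 7e-6
Step 4: Convert to fF (multiply by 1e15).
C = 45.38 fF


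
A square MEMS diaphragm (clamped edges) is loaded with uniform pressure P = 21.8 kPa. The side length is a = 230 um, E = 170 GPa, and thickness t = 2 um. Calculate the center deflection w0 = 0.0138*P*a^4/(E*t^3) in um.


Step 1: Convert pressure to compatible units (E is in GPa, so P in GPa).
P = 21.8 kPa = 21.8e-6 GPa
Step 2: Compute numerator: 0.0138 * P * a^4.
a^4 = 230^4 = 2798410000
numerator = 0.0138 * 21.8e-6 * 2798410000 = 8.4187e+02
Step 3: Compute denominator: E * t^3 = 170 * 2^3 = 1360
Step 4: w0 = numerator / denominator = 8.4187e+02 / 1360 = 0.619 um


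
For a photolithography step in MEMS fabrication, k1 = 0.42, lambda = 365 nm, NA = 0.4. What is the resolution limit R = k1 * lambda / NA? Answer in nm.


Step 1: Identify values: k1 = 0.42, lambda = 365 nm, NA = 0.4
Step 2: R = k1 * lambda / NA
R = 0.42 * 365 / 0.4
R = 383.2 nm


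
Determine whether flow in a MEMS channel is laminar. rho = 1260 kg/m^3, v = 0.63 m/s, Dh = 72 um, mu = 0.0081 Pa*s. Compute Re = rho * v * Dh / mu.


Step 1: Convert Dh to meters: Dh = 72e-6 m
Step 2: Re = rho * v * Dh / mu
Re = 1260 * 0.63 * 72e-6 / 0.0081
Re = 7.056
Since Re = 7.056 is below ~2300, the flow is laminar.


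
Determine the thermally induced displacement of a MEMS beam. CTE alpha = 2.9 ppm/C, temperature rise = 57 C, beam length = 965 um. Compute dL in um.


Step 1: Convert CTE: alpha = 2.9 ppm/C = 2.9e-6 /C
Step 2: dL = 2.9e-6 * 57 * 965
dL = 0.1595 um


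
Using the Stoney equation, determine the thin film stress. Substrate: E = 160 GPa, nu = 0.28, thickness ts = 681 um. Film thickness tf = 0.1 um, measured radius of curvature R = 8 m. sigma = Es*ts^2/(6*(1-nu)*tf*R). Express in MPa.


Step 1: Compute numerator: Es * ts^2 = 160 * 681^2 = 74201760 (GPa*um^2)
Step 2: Compute denominator (R in um): 6*(1-nu)*tf*R = 6*0.72*0.1*8e6 = 3456000.0 (um^2)
Step 3: sigma (GPa) = 74201760 / 3456000.0 = 2.1470417e+01 GPa
Step 4: Convert to MPa (x1000): sigma = 21470.4 MPa


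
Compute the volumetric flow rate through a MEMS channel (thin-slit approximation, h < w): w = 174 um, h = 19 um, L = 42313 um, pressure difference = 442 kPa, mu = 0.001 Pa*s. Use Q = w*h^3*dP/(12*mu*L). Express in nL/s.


Step 1: Convert all dimensions to SI (meters).
w = 174e-6 m, h = 19e-6 m, L = 42313e-6 m, dP = 442e3 Pa
Step 2: Q = w * h^3 * dP / (12 * mu * L)
Q = 174e-6 * (19e-6)^3 * 442e3 / (12 * 0.001 * 42313e-6) = 1.0389084e-09 m^3/s
Step 3: Convert Q from m^3/s to nL/s (1 m^3 = 1e12 nL, so multiply by 1e12).
Q = 1038.908 nL/s


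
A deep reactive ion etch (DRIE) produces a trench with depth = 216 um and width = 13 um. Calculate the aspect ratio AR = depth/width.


Step 1: AR = depth / width
Step 2: AR = 216 / 13
AR = 16.6


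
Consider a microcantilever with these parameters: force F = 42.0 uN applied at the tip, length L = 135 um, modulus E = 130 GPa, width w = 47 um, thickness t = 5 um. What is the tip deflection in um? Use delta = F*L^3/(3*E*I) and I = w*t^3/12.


Step 1: Calculate the second moment of area.
I = w * t^3 / 12 = 47 * 5^3 / 12 = 489.5833 um^4
Step 2: Convert E to consistent units (1 GPa = 1000 uN/um^2).
E = 130 GPa = 130000 uN/um^2
Step 3: Calculate tip deflection.
delta = F * L^3 / (3 * E * I)
delta = 42.0 * 135^3 / (3 * 130000 * 489.5833)
delta = 0.5412 um


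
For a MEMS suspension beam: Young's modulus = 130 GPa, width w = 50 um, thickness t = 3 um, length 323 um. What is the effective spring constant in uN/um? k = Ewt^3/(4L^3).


Step 1: Convert E to consistent units (1 GPa = 1000 uN/um^2).
E = 130 GPa = 130000 uN/um^2
Step 2: Compute t^3 = 3^3 = 27
Step 3: Compute L^3 = 323^3 = 33698267
Step 4: k = 130000 * 50 * 27 / (4 * 33698267)
k = 1.302 uN/um


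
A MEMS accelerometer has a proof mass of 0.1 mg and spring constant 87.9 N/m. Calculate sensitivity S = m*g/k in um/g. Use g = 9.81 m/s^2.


Step 1: Convert mass: m = 0.1 mg = 1.00e-07 kg
Step 2: S = m * g / k = 1.00e-07 * 9.81 / 87.9
Step 3: S = 1.12e-08 m/g
Step 4: Convert to um/g: S = 0.011 um/g


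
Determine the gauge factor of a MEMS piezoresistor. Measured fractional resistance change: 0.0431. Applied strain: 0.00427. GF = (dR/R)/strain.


Step 1: Identify values.
dR/R = 0.0431, strain = 0.00427
Step 2: GF = (dR/R) / strain = 0.0431 / 0.00427
GF = 10.1


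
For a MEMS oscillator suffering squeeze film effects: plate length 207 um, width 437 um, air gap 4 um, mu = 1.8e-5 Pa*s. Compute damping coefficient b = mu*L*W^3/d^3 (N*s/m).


Step 1: Convert to SI.
L = 207e-6 m, W = 437e-6 m, d = 4e-6 m
Step 2: W^3 = (437e-6)^3 = 8.35e-11 m^3
Step 3: d^3 = (4e-6)^3 = 6.40e-17 m^3
Step 4: b = 1.8e-5 * 207e-6 * 8.35e-11 / 6.40e-17
b = 4.86e-03 N*s/m


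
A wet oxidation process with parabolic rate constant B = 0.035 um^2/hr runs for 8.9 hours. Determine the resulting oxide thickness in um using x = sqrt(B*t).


Step 1: Compute B*t = 0.035 * 8.9 = 0.3115
Step 2: x = sqrt(0.3115)
x = 0.558 um


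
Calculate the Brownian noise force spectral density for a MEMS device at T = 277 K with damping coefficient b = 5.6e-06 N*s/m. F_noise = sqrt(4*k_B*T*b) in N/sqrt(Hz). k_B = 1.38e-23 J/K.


Step 1: Compute 4 * k_B * T * b
= 4 * 1.38e-23 * 277 * 5.6e-06
= 8.5626e-26 N^2/Hz
Step 2: F_noise = sqrt(8.5626e-26)
F_noise = 2.93e-13 N/sqrt(Hz)


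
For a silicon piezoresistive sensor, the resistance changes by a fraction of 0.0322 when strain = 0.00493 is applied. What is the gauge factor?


Step 1: Identify values.
dR/R = 0.0322, strain = 0.00493
Step 2: GF = (dR/R) / strain = 0.0322 / 0.00493
GF = 6.5


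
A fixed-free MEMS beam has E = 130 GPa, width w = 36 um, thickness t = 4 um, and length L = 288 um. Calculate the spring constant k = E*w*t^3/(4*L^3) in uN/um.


Step 1: Convert E to consistent units (1 GPa = 1000 uN/um^2).
E = 130 GPa = 130000 uN/um^2
Step 2: Compute t^3 = 4^3 = 64
Step 3: Compute L^3 = 288^3 = 23887872
Step 4: k = 130000 * 36 * 64 / (4 * 23887872)
k = 3.1346 uN/um


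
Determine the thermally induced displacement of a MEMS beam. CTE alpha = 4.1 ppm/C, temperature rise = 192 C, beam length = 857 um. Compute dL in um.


Step 1: Convert CTE: alpha = 4.1 ppm/C = 4.1e-6 /C
Step 2: dL = 4.1e-6 * 192 * 857
dL = 0.6746 um


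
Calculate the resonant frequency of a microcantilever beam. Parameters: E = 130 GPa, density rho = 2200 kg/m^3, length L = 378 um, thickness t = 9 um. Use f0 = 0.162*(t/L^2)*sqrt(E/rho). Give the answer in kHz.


Step 1: Convert units to SI.
t_SI = 9e-6 m, L_SI = 378e-6 m
Step 2: Calculate sqrt(E/rho).
sqrt(130e9 / 2200) = 7687.06 m/s
Step 3: Compute f0.
f0 = 0.162 * 9e-6 / (378e-6)^2 * 7687.06 = 78439.4 Hz = 78.44 kHz


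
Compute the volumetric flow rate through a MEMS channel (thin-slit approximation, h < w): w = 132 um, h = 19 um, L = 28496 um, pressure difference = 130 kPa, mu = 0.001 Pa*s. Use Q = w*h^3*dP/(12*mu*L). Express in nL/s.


Step 1: Convert all dimensions to SI (meters).
w = 132e-6 m, h = 19e-6 m, L = 28496e-6 m, dP = 130e3 Pa
Step 2: Q = w * h^3 * dP / (12 * mu * L)
Q = 132e-6 * (19e-6)^3 * 130e3 / (12 * 0.001 * 28496e-6) = 3.4420164e-10 m^3/s
Step 3: Convert Q from m^3/s to nL/s (1 m^3 = 1e12 nL, so multiply by 1e12).
Q = 344.202 nL/s


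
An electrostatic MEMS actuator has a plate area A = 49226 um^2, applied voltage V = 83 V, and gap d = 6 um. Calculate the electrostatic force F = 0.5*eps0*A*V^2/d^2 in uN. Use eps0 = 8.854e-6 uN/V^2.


Step 1: Identify parameters.
eps0 = 8.854e-6 uN/V^2, A = 49226 um^2, V = 83 V, d = 6 um
Step 2: Compute V^2 = 83^2 = 6889
Step 3: Compute d^2 = 6^2 = 36
Step 4: F = 0.5 * 8.854e-6 * 49226 * 6889 / 36
F = 41.702 uN


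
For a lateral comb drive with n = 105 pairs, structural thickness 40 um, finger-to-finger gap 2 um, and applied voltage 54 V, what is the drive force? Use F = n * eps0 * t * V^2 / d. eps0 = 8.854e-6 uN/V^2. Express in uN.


Step 1: Parameters: n=105, eps0=8.854e-6 uN/V^2, t=40 um, V=54 V, d=2 um
Step 2: V^2 = 2916
Step 3: F = 105 * 8.854e-6 * 40 * 2916 / 2
F = 54.218 uN


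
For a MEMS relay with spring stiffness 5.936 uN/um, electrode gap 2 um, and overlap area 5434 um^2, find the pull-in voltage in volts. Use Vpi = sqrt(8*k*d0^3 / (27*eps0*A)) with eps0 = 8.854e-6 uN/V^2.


Step 1: Compute numerator: 8 * k * d0^3 = 8 * 5.936 * 2^3 = 379.904
Step 2: Compute denominator: 27 * eps0 * A = 27 * 8.854e-6 * 5434 = 1.299041
Step 3: Vpi = sqrt(379.904 / 1.299041)
Vpi = 17.1 V


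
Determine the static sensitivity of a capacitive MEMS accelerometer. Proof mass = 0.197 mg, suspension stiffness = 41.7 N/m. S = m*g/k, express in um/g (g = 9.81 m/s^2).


Step 1: Convert mass: m = 0.197 mg = 1.97e-07 kg
Step 2: S = m * g / k = 1.97e-07 * 9.81 / 41.7
Step 3: S = 4.63e-08 m/g
Step 4: Convert to um/g: S = 0.046 um/g


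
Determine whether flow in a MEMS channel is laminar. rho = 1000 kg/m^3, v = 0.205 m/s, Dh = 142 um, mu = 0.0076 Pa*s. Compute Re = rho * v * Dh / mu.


Step 1: Convert Dh to meters: Dh = 142e-6 m
Step 2: Re = rho * v * Dh / mu
Re = 1000 * 0.205 * 142e-6 / 0.0076
Re = 3.83
Since Re = 3.83 is below ~2300, the flow is laminar.


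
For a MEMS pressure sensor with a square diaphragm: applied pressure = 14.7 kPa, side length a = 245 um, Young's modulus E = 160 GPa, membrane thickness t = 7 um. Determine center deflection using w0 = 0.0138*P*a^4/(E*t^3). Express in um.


Step 1: Convert pressure to compatible units (E is in GPa, so P in GPa).
P = 14.7 kPa = 14.7e-6 GPa
Step 2: Compute numerator: 0.0138 * P * a^4.
a^4 = 245^4 = 3603000625
numerator = 0.0138 * 14.7e-6 * 3603000625 = 7.309e+02
Step 3: Compute denominator: E * t^3 = 160 * 7^3 = 54880
Step 4: w0 = numerator / denominator = 7.309e+02 / 54880 = 0.0133 um


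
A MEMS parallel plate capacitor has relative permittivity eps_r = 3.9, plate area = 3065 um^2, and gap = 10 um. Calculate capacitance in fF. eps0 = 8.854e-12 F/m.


Step 1: Convert area to m^2: A = 3065e-12 m^2
Step 2: Convert gap to m: d = 10e-6 m
Step 3: C = eps0 * eps_r * A / d
C = 8.854e-12 * 3.9 * 3065e-12 / 10e-6
Step 4: Convert to fF (multiply by 1e15).
C = 10.58 fF


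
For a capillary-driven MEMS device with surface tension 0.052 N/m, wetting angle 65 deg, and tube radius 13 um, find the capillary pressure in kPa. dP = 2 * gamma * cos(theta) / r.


Step 1: cos(65 deg) = 0.4226
Step 2: Convert r to m: r = 13e-6 m
Step 3: dP = 2 * 0.052 * 0.4226 / 13e-6 = 3380.8 Pa
Step 4: Convert Pa to kPa (divide by 1000).
dP = 3.38 kPa


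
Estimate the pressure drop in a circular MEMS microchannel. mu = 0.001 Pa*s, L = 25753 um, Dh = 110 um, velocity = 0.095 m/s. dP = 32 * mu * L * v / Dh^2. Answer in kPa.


Step 1: Convert to SI: L = 25753e-6 m, Dh = 110e-6 m
Step 2: dP = 32 * 0.001 * 25753e-6 * 0.095 / (110e-6)^2
Step 3: dP = 6470.18 Pa
Step 4: Convert to kPa: dP = 6.47 kPa


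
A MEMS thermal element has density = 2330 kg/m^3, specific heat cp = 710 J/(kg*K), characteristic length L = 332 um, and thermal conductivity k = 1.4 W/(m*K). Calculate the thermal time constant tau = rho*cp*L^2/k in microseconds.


Step 1: Convert L to m: L = 332e-6 m
Step 2: L^2 = (332e-6)^2 = 1.10224e-07 m^2
Step 3: tau = 2330 * 710 * 1.10224e-07 / 1.4 = 1.3024540229e-01 s
Step 4: Convert to microseconds (multiply by 1e6).
tau = 130245.402 us


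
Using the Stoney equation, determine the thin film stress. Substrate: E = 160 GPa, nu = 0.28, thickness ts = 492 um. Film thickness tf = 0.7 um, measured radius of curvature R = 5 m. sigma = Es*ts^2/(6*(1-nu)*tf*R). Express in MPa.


Step 1: Compute numerator: Es * ts^2 = 160 * 492^2 = 38730240 (GPa*um^2)
Step 2: Compute denominator (R in um): 6*(1-nu)*tf*R = 6*0.72*0.7*5e6 = 15120000.0 (um^2)
Step 3: sigma (GPa) = 38730240 / 15120000.0 = 2.561524e+00 GPa
Step 4: Convert to MPa (x1000): sigma = 2561.5 MPa


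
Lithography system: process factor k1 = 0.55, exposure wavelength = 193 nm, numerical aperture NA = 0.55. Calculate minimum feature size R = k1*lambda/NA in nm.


Step 1: Identify values: k1 = 0.55, lambda = 193 nm, NA = 0.55
Step 2: R = k1 * lambda / NA
R = 0.55 * 193 / 0.55
R = 193.0 nm


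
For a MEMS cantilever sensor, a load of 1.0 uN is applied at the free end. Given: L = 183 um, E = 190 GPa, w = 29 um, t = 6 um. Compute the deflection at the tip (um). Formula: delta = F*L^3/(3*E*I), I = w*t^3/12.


Step 1: Calculate the second moment of area.
I = w * t^3 / 12 = 29 * 6^3 / 12 = 522.0 um^4
Step 2: Convert E to consistent units (1 GPa = 1000 uN/um^2).
E = 190 GPa = 190000 uN/um^2
Step 3: Calculate tip deflection.
delta = F * L^3 / (3 * E * I)
delta = 1.0 * 183^3 / (3 * 190000 * 522.0)
delta = 0.0206 um


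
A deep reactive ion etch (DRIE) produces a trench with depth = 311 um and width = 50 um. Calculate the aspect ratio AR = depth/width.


Step 1: AR = depth / width
Step 2: AR = 311 / 50
AR = 6.2


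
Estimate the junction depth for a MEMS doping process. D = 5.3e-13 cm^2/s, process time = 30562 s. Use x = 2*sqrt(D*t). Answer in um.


Step 1: Compute D*t = 5.3e-13 * 30562 = 1.619786e-08 cm^2
Step 2: sqrt(D*t) = 1.27271e-04 cm
Step 3: x = 2 * 1.27271e-04 cm = 2.54542e-04 cm
Step 4: Convert to um (1 cm = 1e4 um): x = 2.545 um


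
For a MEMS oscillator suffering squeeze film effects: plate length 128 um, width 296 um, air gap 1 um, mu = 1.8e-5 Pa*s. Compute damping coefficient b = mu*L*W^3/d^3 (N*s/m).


Step 1: Convert to SI.
L = 128e-6 m, W = 296e-6 m, d = 1e-6 m
Step 2: W^3 = (296e-6)^3 = 2.59e-11 m^3
Step 3: d^3 = (1e-6)^3 = 1.00e-18 m^3
Step 4: b = 1.8e-5 * 128e-6 * 2.59e-11 / 1.00e-18
b = 5.98e-02 N*s/m


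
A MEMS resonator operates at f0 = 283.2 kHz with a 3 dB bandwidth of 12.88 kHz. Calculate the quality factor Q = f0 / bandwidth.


Step 1: Q = f0 / bandwidth
Step 2: Q = 283.2 / 12.88
Q = 22.0


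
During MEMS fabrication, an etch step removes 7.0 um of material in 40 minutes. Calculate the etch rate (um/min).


Step 1: Etch rate = depth / time
Step 2: rate = 7.0 / 40
rate = 0.175 um/min


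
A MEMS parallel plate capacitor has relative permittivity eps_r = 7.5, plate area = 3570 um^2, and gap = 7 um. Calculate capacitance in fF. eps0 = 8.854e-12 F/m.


Step 1: Convert area to m^2: A = 3570e-12 m^2
Step 2: Convert gap to m: d = 7e-6 m
Step 3: C = eps0 * eps_r * A / d
C = 8.854e-12 * 7.5 * 3570e-12 / 7e-6
Step 4: Convert to fF (multiply by 1e15).
C = 33.87 fF


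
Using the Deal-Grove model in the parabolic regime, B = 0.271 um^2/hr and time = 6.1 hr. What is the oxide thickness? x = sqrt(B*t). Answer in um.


Step 1: Compute B*t = 0.271 * 6.1 = 1.6531
Step 2: x = sqrt(1.6531)
x = 1.286 um


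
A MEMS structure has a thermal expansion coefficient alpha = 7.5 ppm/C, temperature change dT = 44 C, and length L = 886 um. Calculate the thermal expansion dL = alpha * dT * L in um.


Step 1: Convert CTE: alpha = 7.5 ppm/C = 7.5e-6 /C
Step 2: dL = 7.5e-6 * 44 * 886
dL = 0.2924 um


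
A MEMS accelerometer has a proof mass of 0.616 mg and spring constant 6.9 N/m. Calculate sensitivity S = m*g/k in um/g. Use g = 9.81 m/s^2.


Step 1: Convert mass: m = 0.616 mg = 6.16e-07 kg
Step 2: S = m * g / k = 6.16e-07 * 9.81 / 6.9
Step 3: S = 8.76e-07 m/g
Step 4: Convert to um/g: S = 0.876 um/g


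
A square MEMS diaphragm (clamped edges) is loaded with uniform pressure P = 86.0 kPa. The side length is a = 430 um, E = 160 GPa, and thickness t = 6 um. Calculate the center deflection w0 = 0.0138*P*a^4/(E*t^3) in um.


Step 1: Convert pressure to compatible units (E is in GPa, so P in GPa).
P = 86.0 kPa = 86.0e-6 GPa
Step 2: Compute numerator: 0.0138 * P * a^4.
a^4 = 430^4 = 34188010000
numerator = 0.0138 * 86.0e-6 * 34188010000 = 4.05743e+04
Step 3: Compute denominator: E * t^3 = 160 * 6^3 = 34560
Step 4: w0 = numerator / denominator = 4.05743e+04 / 34560 = 1.174 um


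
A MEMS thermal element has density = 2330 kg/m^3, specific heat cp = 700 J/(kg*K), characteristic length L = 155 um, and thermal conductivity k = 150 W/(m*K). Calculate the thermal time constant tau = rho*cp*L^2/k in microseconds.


Step 1: Convert L to m: L = 155e-6 m
Step 2: L^2 = (155e-6)^2 = 2.4025e-08 m^2
Step 3: tau = 2330 * 700 * 2.4025e-08 / 150 = 2.6123183e-04 s
Step 4: Convert to microseconds (multiply by 1e6).
tau = 261.232 us


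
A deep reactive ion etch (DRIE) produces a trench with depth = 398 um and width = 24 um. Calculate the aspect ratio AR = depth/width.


Step 1: AR = depth / width
Step 2: AR = 398 / 24
AR = 16.6


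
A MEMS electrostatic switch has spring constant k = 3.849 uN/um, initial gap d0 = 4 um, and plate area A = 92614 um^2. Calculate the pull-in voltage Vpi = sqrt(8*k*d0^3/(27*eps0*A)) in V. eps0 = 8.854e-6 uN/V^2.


Step 1: Compute numerator: 8 * k * d0^3 = 8 * 3.849 * 4^3 = 1970.688
Step 2: Compute denominator: 27 * eps0 * A = 27 * 8.854e-6 * 92614 = 22.140118
Step 3: Vpi = sqrt(1970.688 / 22.140118)
Vpi = 9.43 V


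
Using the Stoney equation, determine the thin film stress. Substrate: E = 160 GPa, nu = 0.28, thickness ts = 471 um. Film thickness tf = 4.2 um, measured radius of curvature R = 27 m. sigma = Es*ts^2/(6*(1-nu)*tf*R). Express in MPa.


Step 1: Compute numerator: Es * ts^2 = 160 * 471^2 = 35494560 (GPa*um^2)
Step 2: Compute denominator (R in um): 6*(1-nu)*tf*R = 6*0.72*4.2*27e6 = 489888000.0 (um^2)
Step 3: sigma (GPa) = 35494560 / 489888000.0 = 7.2454e-02 GPa
Step 4: Convert to MPa (x1000): sigma = 72.5 MPa


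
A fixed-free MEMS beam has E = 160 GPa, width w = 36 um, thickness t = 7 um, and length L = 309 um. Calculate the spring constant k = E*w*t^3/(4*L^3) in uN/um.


Step 1: Convert E to consistent units (1 GPa = 1000 uN/um^2).
E = 160 GPa = 160000 uN/um^2
Step 2: Compute t^3 = 7^3 = 343
Step 3: Compute L^3 = 309^3 = 29503629
Step 4: k = 160000 * 36 * 343 / (4 * 29503629)
k = 16.741 uN/um


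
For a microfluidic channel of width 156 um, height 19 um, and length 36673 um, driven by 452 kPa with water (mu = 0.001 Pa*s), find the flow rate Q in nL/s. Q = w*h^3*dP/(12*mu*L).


Step 1: Convert all dimensions to SI (meters).
w = 156e-6 m, h = 19e-6 m, L = 36673e-6 m, dP = 452e3 Pa
Step 2: Q = w * h^3 * dP / (12 * mu * L)
Q = 156e-6 * (19e-6)^3 * 452e3 / (12 * 0.001 * 36673e-6) = 1.0989961e-09 m^3/s
Step 3: Convert Q from m^3/s to nL/s (1 m^3 = 1e12 nL, so multiply by 1e12).
Q = 1098.996 nL/s


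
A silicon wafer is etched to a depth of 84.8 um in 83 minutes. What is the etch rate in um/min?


Step 1: Etch rate = depth / time
Step 2: rate = 84.8 / 83
rate = 1.022 um/min


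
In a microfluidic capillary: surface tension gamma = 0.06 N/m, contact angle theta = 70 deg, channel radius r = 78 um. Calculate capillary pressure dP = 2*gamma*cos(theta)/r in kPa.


Step 1: cos(70 deg) = 0.342
Step 2: Convert r to m: r = 78e-6 m
Step 3: dP = 2 * 0.06 * 0.342 / 78e-6 = 526.2 Pa
Step 4: Convert Pa to kPa (divide by 1000).
dP = 0.53 kPa


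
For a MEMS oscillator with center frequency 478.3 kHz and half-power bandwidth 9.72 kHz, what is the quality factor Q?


Step 1: Q = f0 / bandwidth
Step 2: Q = 478.3 / 9.72
Q = 49.2


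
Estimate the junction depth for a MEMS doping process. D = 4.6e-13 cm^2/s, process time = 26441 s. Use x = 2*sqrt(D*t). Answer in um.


Step 1: Compute D*t = 4.6e-13 * 26441 = 1.216286e-08 cm^2
Step 2: sqrt(D*t) = 1.10285e-04 cm
Step 3: x = 2 * 1.10285e-04 cm = 2.2057e-04 cm
Step 4: Convert to um (1 cm = 1e4 um): x = 2.206 um


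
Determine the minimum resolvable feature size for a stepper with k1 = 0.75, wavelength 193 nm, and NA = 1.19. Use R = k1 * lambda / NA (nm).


Step 1: Identify values: k1 = 0.75, lambda = 193 nm, NA = 1.19
Step 2: R = k1 * lambda / NA
R = 0.75 * 193 / 1.19
R = 121.6 nm


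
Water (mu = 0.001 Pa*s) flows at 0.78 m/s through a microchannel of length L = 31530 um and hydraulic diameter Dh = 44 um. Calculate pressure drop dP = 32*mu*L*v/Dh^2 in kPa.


Step 1: Convert to SI: L = 31530e-6 m, Dh = 44e-6 m
Step 2: dP = 32 * 0.001 * 31530e-6 * 0.78 / (44e-6)^2
Step 3: dP = 406502.48 Pa
Step 4: Convert to kPa: dP = 406.5 kPa


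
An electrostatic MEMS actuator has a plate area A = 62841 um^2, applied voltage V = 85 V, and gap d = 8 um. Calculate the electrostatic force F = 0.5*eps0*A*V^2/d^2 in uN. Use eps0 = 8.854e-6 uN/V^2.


Step 1: Identify parameters.
eps0 = 8.854e-6 uN/V^2, A = 62841 um^2, V = 85 V, d = 8 um
Step 2: Compute V^2 = 85^2 = 7225
Step 3: Compute d^2 = 8^2 = 64
Step 4: F = 0.5 * 8.854e-6 * 62841 * 7225 / 64
F = 31.406 uN


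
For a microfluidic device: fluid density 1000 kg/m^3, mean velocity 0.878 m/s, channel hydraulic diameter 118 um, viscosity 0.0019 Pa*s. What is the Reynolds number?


Step 1: Convert Dh to meters: Dh = 118e-6 m
Step 2: Re = rho * v * Dh / mu
Re = 1000 * 0.878 * 118e-6 / 0.0019
Re = 54.528


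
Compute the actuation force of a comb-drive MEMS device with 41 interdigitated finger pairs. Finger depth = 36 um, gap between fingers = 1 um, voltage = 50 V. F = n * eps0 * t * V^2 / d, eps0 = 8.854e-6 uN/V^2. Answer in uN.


Step 1: Parameters: n=41, eps0=8.854e-6 uN/V^2, t=36 um, V=50 V, d=1 um
Step 2: V^2 = 2500
Step 3: F = 41 * 8.854e-6 * 36 * 2500 / 1
F = 32.671 uN


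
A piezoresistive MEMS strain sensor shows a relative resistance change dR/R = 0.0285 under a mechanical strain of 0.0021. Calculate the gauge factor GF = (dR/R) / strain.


Step 1: Identify values.
dR/R = 0.0285, strain = 0.0021
Step 2: GF = (dR/R) / strain = 0.0285 / 0.0021
GF = 13.6


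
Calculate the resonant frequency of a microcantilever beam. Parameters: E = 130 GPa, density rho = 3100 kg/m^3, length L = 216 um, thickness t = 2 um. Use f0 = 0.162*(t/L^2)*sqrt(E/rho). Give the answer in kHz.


Step 1: Convert units to SI.
t_SI = 2e-6 m, L_SI = 216e-6 m
Step 2: Calculate sqrt(E/rho).
sqrt(130e9 / 3100) = 6475.76 m/s
Step 3: Compute f0.
f0 = 0.162 * 2e-6 / (216e-6)^2 * 6475.76 = 44970.6 Hz = 44.97 kHz


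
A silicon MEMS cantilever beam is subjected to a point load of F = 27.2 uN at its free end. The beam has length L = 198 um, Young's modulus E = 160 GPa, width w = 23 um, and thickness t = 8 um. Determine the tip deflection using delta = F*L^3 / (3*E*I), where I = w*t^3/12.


Step 1: Calculate the second moment of area.
I = w * t^3 / 12 = 23 * 8^3 / 12 = 981.3333 um^4
Step 2: Convert E to consistent units (1 GPa = 1000 uN/um^2).
E = 160 GPa = 160000 uN/um^2
Step 3: Calculate tip deflection.
delta = F * L^3 / (3 * E * I)
delta = 27.2 * 198^3 / (3 * 160000 * 981.3333)
delta = 0.4482 um


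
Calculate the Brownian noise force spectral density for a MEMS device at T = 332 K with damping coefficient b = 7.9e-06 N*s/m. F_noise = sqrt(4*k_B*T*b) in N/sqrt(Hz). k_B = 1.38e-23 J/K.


Step 1: Compute 4 * k_B * T * b
= 4 * 1.38e-23 * 332 * 7.9e-06
= 1.4478e-25 N^2/Hz
Step 2: F_noise = sqrt(1.4478e-25)
F_noise = 3.80e-13 N/sqrt(Hz)


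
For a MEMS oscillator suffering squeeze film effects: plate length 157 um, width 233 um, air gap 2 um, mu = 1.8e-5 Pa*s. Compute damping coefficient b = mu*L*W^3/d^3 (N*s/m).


Step 1: Convert to SI.
L = 157e-6 m, W = 233e-6 m, d = 2e-6 m
Step 2: W^3 = (233e-6)^3 = 1.26e-11 m^3
Step 3: d^3 = (2e-6)^3 = 8.00e-18 m^3
Step 4: b = 1.8e-5 * 157e-6 * 1.26e-11 / 8.00e-18
b = 4.47e-03 N*s/m


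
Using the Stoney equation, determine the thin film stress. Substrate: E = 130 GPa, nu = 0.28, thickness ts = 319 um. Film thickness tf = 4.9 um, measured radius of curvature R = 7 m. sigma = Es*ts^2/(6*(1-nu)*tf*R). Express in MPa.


Step 1: Compute numerator: Es * ts^2 = 130 * 319^2 = 13228930 (GPa*um^2)
Step 2: Compute denominator (R in um): 6*(1-nu)*tf*R = 6*0.72*4.9*7e6 = 148176000.0 (um^2)
Step 3: sigma (GPa) = 13228930 / 148176000.0 = 8.9278e-02 GPa
Step 4: Convert to MPa (x1000): sigma = 89.3 MPa


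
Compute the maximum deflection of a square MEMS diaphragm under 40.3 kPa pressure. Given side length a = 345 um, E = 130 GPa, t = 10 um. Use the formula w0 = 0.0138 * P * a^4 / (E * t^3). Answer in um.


Step 1: Convert pressure to compatible units (E is in GPa, so P in GPa).
P = 40.3 kPa = 40.3e-6 GPa
Step 2: Compute numerator: 0.0138 * P * a^4.
a^4 = 345^4 = 14166950625
numerator = 0.0138 * 40.3e-6 * 14166950625 = 7.8788e+03
Step 3: Compute denominator: E * t^3 = 130 * 10^3 = 130000
Step 4: w0 = numerator / denominator = 7.8788e+03 / 130000 = 0.0606 um


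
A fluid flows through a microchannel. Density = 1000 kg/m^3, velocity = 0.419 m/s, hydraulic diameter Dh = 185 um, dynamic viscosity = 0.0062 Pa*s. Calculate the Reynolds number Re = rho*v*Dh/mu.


Step 1: Convert Dh to meters: Dh = 185e-6 m
Step 2: Re = rho * v * Dh / mu
Re = 1000 * 0.419 * 185e-6 / 0.0062
Re = 12.502


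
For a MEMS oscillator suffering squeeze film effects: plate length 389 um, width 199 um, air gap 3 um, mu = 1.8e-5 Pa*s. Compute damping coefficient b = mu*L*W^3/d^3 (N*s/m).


Step 1: Convert to SI.
L = 389e-6 m, W = 199e-6 m, d = 3e-6 m
Step 2: W^3 = (199e-6)^3 = 7.88e-12 m^3
Step 3: d^3 = (3e-6)^3 = 2.70e-17 m^3
Step 4: b = 1.8e-5 * 389e-6 * 7.88e-12 / 2.70e-17
b = 2.04e-03 N*s/m


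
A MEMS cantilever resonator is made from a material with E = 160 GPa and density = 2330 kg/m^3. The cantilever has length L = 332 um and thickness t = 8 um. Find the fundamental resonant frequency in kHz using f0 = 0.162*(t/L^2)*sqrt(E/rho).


Step 1: Convert units to SI.
t_SI = 8e-6 m, L_SI = 332e-6 m
Step 2: Calculate sqrt(E/rho).
sqrt(160e9 / 2330) = 8286.71 m/s
Step 3: Compute f0.
f0 = 0.162 * 8e-6 / (332e-6)^2 * 8286.71 = 97434.1 Hz = 97.43 kHz


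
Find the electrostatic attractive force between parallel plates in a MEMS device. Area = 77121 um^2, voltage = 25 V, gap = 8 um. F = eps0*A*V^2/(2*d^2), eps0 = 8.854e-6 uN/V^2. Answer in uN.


Step 1: Identify parameters.
eps0 = 8.854e-6 uN/V^2, A = 77121 um^2, V = 25 V, d = 8 um
Step 2: Compute V^2 = 25^2 = 625
Step 3: Compute d^2 = 8^2 = 64
Step 4: F = 0.5 * 8.854e-6 * 77121 * 625 / 64
F = 3.334 uN


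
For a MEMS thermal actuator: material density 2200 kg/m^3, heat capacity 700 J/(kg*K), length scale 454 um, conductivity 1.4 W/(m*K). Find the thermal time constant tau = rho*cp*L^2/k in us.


Step 1: Convert L to m: L = 454e-6 m
Step 2: L^2 = (454e-6)^2 = 2.06116e-07 m^2
Step 3: tau = 2200 * 700 * 2.06116e-07 / 1.4 = 2.267276e-01 s
Step 4: Convert to microseconds (multiply by 1e6).
tau = 226727.6 us


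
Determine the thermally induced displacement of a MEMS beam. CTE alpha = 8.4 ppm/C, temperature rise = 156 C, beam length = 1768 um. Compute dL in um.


Step 1: Convert CTE: alpha = 8.4 ppm/C = 8.4e-6 /C
Step 2: dL = 8.4e-6 * 156 * 1768
dL = 2.3168 um


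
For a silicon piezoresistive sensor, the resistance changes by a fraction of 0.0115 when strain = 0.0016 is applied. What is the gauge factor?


Step 1: Identify values.
dR/R = 0.0115, strain = 0.0016
Step 2: GF = (dR/R) / strain = 0.0115 / 0.0016
GF = 7.2


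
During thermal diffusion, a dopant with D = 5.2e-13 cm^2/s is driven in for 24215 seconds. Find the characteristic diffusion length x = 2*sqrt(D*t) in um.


Step 1: Compute D*t = 5.2e-13 * 24215 = 1.25918e-08 cm^2
Step 2: sqrt(D*t) = 1.12213e-04 cm
Step 3: x = 2 * 1.12213e-04 cm = 2.24426e-04 cm
Step 4: Convert to um (1 cm = 1e4 um): x = 2.244 um


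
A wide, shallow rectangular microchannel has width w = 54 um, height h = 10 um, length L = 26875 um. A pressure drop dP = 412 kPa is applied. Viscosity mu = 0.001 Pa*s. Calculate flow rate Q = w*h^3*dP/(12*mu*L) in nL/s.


Step 1: Convert all dimensions to SI (meters).
w = 54e-6 m, h = 10e-6 m, L = 26875e-6 m, dP = 412e3 Pa
Step 2: Q = w * h^3 * dP / (12 * mu * L)
Q = 54e-6 * (10e-6)^3 * 412e3 / (12 * 0.001 * 26875e-6) = 6.898605e-11 m^3/s
Step 3: Convert Q from m^3/s to nL/s (1 m^3 = 1e12 nL, so multiply by 1e12).
Q = 68.986 nL/s


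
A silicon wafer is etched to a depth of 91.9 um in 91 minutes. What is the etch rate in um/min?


Step 1: Etch rate = depth / time
Step 2: rate = 91.9 / 91
rate = 1.01 um/min


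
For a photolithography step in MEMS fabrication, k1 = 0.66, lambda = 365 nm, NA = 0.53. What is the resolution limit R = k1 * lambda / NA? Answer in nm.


Step 1: Identify values: k1 = 0.66, lambda = 365 nm, NA = 0.53
Step 2: R = k1 * lambda / NA
R = 0.66 * 365 / 0.53
R = 454.5 nm


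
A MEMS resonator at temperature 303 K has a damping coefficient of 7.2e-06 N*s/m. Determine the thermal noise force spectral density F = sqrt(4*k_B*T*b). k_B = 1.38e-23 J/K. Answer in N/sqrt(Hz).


Step 1: Compute 4 * k_B * T * b
= 4 * 1.38e-23 * 303 * 7.2e-06
= 1.2042e-25 N^2/Hz
Step 2: F_noise = sqrt(1.2042e-25)
F_noise = 3.47e-13 N/sqrt(Hz)


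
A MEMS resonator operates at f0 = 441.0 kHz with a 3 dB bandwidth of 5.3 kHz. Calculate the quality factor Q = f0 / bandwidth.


Step 1: Q = f0 / bandwidth
Step 2: Q = 441.0 / 5.3
Q = 83.2


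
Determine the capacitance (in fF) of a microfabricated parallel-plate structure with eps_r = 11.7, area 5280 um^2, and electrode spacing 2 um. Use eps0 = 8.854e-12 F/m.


Step 1: Convert area to m^2: A = 5280e-12 m^2
Step 2: Convert gap to m: d = 2e-6 m
Step 3: C = eps0 * eps_r * A / d
C = 8.854e-12 * 11.7 * 5280e-12 / 2e-6
Step 4: Convert to fF (multiply by 1e15).
C = 273.48 fF


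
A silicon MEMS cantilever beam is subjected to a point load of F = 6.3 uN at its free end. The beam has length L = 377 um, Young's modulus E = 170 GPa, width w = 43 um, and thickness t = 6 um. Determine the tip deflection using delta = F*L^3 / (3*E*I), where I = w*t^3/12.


Step 1: Calculate the second moment of area.
I = w * t^3 / 12 = 43 * 6^3 / 12 = 774.0 um^4
Step 2: Convert E to consistent units (1 GPa = 1000 uN/um^2).
E = 170 GPa = 170000 uN/um^2
Step 3: Calculate tip deflection.
delta = F * L^3 / (3 * E * I)
delta = 6.3 * 377^3 / (3 * 170000 * 774.0)
delta = 0.8552 um


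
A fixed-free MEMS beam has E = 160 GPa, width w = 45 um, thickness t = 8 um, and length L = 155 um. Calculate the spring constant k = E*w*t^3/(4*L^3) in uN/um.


Step 1: Convert E to consistent units (1 GPa = 1000 uN/um^2).
E = 160 GPa = 160000 uN/um^2
Step 2: Compute t^3 = 8^3 = 512
Step 3: Compute L^3 = 155^3 = 3723875
Step 4: k = 160000 * 45 * 512 / (4 * 3723875)
k = 247.4841 uN/um


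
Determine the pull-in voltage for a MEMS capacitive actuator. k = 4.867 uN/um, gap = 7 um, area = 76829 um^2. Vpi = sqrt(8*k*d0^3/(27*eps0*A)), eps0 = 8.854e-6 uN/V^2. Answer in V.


Step 1: Compute numerator: 8 * k * d0^3 = 8 * 4.867 * 7^3 = 13355.048
Step 2: Compute denominator: 27 * eps0 * A = 27 * 8.854e-6 * 76829 = 18.366587
Step 3: Vpi = sqrt(13355.048 / 18.366587)
Vpi = 26.97 V


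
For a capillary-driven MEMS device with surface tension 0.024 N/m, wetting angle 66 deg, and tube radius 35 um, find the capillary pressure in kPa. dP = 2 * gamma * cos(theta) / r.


Step 1: cos(66 deg) = 0.4067
Step 2: Convert r to m: r = 35e-6 m
Step 3: dP = 2 * 0.024 * 0.4067 / 35e-6 = 557.8 Pa
Step 4: Convert Pa to kPa (divide by 1000).
dP = 0.56 kPa


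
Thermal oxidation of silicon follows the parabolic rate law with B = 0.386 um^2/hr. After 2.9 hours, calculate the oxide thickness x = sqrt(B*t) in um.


Step 1: Compute B*t = 0.386 * 2.9 = 1.1194
Step 2: x = sqrt(1.1194)
x = 1.058 um


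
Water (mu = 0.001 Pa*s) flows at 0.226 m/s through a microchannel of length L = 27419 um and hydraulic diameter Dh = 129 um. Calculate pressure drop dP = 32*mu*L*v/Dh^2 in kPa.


Step 1: Convert to SI: L = 27419e-6 m, Dh = 129e-6 m
Step 2: dP = 32 * 0.001 * 27419e-6 * 0.226 / (129e-6)^2
Step 3: dP = 11916.00 Pa
Step 4: Convert to kPa: dP = 11.92 kPa


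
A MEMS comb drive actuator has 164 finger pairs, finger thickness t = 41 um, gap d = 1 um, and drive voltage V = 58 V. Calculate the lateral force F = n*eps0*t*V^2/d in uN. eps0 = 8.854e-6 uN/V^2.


Step 1: Parameters: n=164, eps0=8.854e-6 uN/V^2, t=41 um, V=58 V, d=1 um
Step 2: V^2 = 3364
Step 3: F = 164 * 8.854e-6 * 41 * 3364 / 1
F = 200.273 uN


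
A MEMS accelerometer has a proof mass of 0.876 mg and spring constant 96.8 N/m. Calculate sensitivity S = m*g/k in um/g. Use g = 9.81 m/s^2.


Step 1: Convert mass: m = 0.876 mg = 8.76e-07 kg
Step 2: S = m * g / k = 8.76e-07 * 9.81 / 96.8
Step 3: S = 8.88e-08 m/g
Step 4: Convert to um/g: S = 0.089 um/g


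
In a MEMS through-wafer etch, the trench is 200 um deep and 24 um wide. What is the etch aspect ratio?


Step 1: AR = depth / width
Step 2: AR = 200 / 24
AR = 8.3


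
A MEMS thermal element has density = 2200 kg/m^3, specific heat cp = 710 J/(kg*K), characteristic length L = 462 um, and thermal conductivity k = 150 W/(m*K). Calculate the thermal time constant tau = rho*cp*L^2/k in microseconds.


Step 1: Convert L to m: L = 462e-6 m
Step 2: L^2 = (462e-6)^2 = 2.13444e-07 m^2
Step 3: tau = 2200 * 710 * 2.13444e-07 / 150 = 2.22266352e-03 s
Step 4: Convert to microseconds (multiply by 1e6).
tau = 2222.664 us


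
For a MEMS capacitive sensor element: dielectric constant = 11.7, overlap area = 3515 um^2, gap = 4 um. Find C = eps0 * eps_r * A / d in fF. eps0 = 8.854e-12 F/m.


Step 1: Convert area to m^2: A = 3515e-12 m^2
Step 2: Convert gap to m: d = 4e-6 m
Step 3: C = eps0 * eps_r * A / d
C = 8.854e-12 * 11.7 * 3515e-12 / 4e-6
Step 4: Convert to fF (multiply by 1e15).
C = 91.03 fF


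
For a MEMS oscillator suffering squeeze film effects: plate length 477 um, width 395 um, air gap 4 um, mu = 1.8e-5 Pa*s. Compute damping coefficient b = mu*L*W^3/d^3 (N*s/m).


Step 1: Convert to SI.
L = 477e-6 m, W = 395e-6 m, d = 4e-6 m
Step 2: W^3 = (395e-6)^3 = 6.16e-11 m^3
Step 3: d^3 = (4e-6)^3 = 6.40e-17 m^3
Step 4: b = 1.8e-5 * 477e-6 * 6.16e-11 / 6.40e-17
b = 8.27e-03 N*s/m


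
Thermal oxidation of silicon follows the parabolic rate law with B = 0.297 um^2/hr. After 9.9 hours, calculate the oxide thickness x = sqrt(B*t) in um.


Step 1: Compute B*t = 0.297 * 9.9 = 2.9403
Step 2: x = sqrt(2.9403)
x = 1.715 um


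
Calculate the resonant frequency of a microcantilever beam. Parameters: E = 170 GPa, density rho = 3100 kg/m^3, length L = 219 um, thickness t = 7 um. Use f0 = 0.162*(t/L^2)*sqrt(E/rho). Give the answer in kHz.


Step 1: Convert units to SI.
t_SI = 7e-6 m, L_SI = 219e-6 m
Step 2: Calculate sqrt(E/rho).
sqrt(170e9 / 3100) = 7405.32 m/s
Step 3: Compute f0.
f0 = 0.162 * 7e-6 / (219e-6)^2 * 7405.32 = 175092.9 Hz = 175.09 kHz


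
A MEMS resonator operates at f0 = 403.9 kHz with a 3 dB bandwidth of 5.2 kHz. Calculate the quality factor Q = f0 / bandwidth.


Step 1: Q = f0 / bandwidth
Step 2: Q = 403.9 / 5.2
Q = 77.7


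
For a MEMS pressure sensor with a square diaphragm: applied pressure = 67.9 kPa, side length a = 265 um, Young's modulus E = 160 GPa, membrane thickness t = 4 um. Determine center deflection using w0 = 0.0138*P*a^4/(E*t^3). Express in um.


Step 1: Convert pressure to compatible units (E is in GPa, so P in GPa).
P = 67.9 kPa = 67.9e-6 GPa
Step 2: Compute numerator: 0.0138 * P * a^4.
a^4 = 265^4 = 4931550625
numerator = 0.0138 * 67.9e-6 * 4931550625 = 4.62096e+03
Step 3: Compute denominator: E * t^3 = 160 * 4^3 = 10240
Step 4: w0 = numerator / denominator = 4.62096e+03 / 10240 = 0.4513 um


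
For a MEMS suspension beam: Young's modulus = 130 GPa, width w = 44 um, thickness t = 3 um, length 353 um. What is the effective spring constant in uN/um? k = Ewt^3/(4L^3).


Step 1: Convert E to consistent units (1 GPa = 1000 uN/um^2).
E = 130 GPa = 130000 uN/um^2
Step 2: Compute t^3 = 3^3 = 27
Step 3: Compute L^3 = 353^3 = 43986977
Step 4: k = 130000 * 44 * 27 / (4 * 43986977)
k = 0.8778 uN/um


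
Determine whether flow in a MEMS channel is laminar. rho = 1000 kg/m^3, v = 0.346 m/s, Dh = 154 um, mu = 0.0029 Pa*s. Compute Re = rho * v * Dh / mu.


Step 1: Convert Dh to meters: Dh = 154e-6 m
Step 2: Re = rho * v * Dh / mu
Re = 1000 * 0.346 * 154e-6 / 0.0029
Re = 18.374
Since Re = 18.374 is below ~2300, the flow is laminar.


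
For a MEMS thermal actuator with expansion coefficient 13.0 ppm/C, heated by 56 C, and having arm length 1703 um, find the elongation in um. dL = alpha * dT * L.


Step 1: Convert CTE: alpha = 13.0 ppm/C = 13.0e-6 /C
Step 2: dL = 13.0e-6 * 56 * 1703
dL = 1.2398 um


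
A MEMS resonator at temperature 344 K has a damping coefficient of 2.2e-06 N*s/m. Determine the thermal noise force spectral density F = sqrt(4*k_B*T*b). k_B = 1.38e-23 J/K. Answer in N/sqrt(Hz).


Step 1: Compute 4 * k_B * T * b
= 4 * 1.38e-23 * 344 * 2.2e-06
= 4.1775e-26 N^2/Hz
Step 2: F_noise = sqrt(4.1775e-26)
F_noise = 2.04e-13 N/sqrt(Hz)


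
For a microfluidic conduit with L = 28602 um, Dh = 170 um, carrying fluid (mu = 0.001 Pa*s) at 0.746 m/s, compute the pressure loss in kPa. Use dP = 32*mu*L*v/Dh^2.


Step 1: Convert to SI: L = 28602e-6 m, Dh = 170e-6 m
Step 2: dP = 32 * 0.001 * 28602e-6 * 0.746 / (170e-6)^2
Step 3: dP = 23625.85 Pa
Step 4: Convert to kPa: dP = 23.63 kPa


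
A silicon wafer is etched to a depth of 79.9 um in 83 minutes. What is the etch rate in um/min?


Step 1: Etch rate = depth / time
Step 2: rate = 79.9 / 83
rate = 0.963 um/min


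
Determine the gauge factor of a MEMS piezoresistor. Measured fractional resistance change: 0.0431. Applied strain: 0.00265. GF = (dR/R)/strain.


Step 1: Identify values.
dR/R = 0.0431, strain = 0.00265
Step 2: GF = (dR/R) / strain = 0.0431 / 0.00265
GF = 16.3


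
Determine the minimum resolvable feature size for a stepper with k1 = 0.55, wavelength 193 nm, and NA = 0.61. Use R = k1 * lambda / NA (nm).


Step 1: Identify values: k1 = 0.55, lambda = 193 nm, NA = 0.61
Step 2: R = k1 * lambda / NA
R = 0.55 * 193 / 0.61
R = 174.0 nm


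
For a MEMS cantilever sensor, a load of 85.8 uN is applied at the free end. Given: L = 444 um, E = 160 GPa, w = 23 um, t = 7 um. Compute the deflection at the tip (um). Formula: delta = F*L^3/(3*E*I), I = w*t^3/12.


Step 1: Calculate the second moment of area.
I = w * t^3 / 12 = 23 * 7^3 / 12 = 657.4167 um^4
Step 2: Convert E to consistent units (1 GPa = 1000 uN/um^2).
E = 160 GPa = 160000 uN/um^2
Step 3: Calculate tip deflection.
delta = F * L^3 / (3 * E * I)
delta = 85.8 * 444^3 / (3 * 160000 * 657.4167)
delta = 23.7988 um


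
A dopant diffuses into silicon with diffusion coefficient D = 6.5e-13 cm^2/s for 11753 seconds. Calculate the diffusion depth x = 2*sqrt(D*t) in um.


Step 1: Compute D*t = 6.5e-13 * 11753 = 7.63945e-09 cm^2
Step 2: sqrt(D*t) = 8.74039e-05 cm
Step 3: x = 2 * 8.74039e-05 cm = 1.748078e-04 cm
Step 4: Convert to um (1 cm = 1e4 um): x = 1.748 um


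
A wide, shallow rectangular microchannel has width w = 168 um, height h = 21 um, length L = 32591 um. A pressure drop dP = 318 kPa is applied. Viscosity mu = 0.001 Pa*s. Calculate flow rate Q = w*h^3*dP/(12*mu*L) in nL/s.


Step 1: Convert all dimensions to SI (meters).
w = 168e-6 m, h = 21e-6 m, L = 32591e-6 m, dP = 318e3 Pa
Step 2: Q = w * h^3 * dP / (12 * mu * L)
Q = 168e-6 * (21e-6)^3 * 318e3 / (12 * 0.001 * 32591e-6) = 1.26507232e-09 m^3/s
Step 3: Convert Q from m^3/s to nL/s (1 m^3 = 1e12 nL, so multiply by 1e12).
Q = 1265.072 nL/s


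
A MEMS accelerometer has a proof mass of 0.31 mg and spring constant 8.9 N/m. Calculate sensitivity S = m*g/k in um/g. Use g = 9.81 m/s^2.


Step 1: Convert mass: m = 0.31 mg = 3.10e-07 kg
Step 2: S = m * g / k = 3.10e-07 * 9.81 / 8.9
Step 3: S = 3.42e-07 m/g
Step 4: Convert to um/g: S = 0.342 um/g


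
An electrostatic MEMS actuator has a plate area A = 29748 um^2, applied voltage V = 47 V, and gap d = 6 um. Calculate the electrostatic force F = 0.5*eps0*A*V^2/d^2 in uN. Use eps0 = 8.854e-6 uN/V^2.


Step 1: Identify parameters.
eps0 = 8.854e-6 uN/V^2, A = 29748 um^2, V = 47 V, d = 6 um
Step 2: Compute V^2 = 47^2 = 2209
Step 3: Compute d^2 = 6^2 = 36
Step 4: F = 0.5 * 8.854e-6 * 29748 * 2209 / 36
F = 8.081 uN
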